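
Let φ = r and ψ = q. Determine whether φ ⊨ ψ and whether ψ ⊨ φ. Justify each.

[⇒] This fails. Under r = T, q = F, the left side is true but the right side is false.

[⇐] This fails. Under r = F, q = T, the left side is false but the right side is true.

Neither direction holds.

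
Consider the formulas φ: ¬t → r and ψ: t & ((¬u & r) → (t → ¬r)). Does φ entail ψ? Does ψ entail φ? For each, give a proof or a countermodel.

(⟹) This fails. Under u = F, r = T, t = F, the left side is true but the right side is false.

(⟸) Assume the antecedent. If u is true, the antecedent forces (u = T, r = F, t = T) or (u = T, r = T, t = T), and ¬t → r holds there. If u is false, the antecedent forces (u = F, r = F, t = T), and ¬t → r holds there. Either way ¬t → r holds.

Only the converse holds.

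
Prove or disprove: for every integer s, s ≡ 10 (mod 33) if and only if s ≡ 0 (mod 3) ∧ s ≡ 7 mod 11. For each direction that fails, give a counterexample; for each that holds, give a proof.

(⇒) fails and (⇐) fails.

(⟹) This fails: s = 10 gives 10 ≡ 10 (mod 33) but 10 ≡ 1 (mod 3), so the conjunction on the right does not hold.

(⟸) This fails: s = 18 satisfies both congruences on the right (18 ≡ 0 mod 3 and 18 ≡ 7 mod 11) yet 18 ≡ 18 (mod 33), not 10.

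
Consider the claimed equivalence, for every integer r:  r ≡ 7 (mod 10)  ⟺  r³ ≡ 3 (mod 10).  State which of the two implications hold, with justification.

[⇒] Suppose r ≡ 7 (mod 10). Write r = 10j + 7. Then (10j + 7)³ = 1000j³ + 2100j² + 1470j + 343 = 10(100j³ + 210j² + 147j + 34) + 3, so r³ ≡ 3 (mod 10).

[⇐] Conversely, suppose r³ ≡ 3 (mod 10). The only residue r in {0, …, 9} with r³ ≡ 3 (mod 10) is r = 7, so r ≡ 7 (mod 10).

Both directions hold.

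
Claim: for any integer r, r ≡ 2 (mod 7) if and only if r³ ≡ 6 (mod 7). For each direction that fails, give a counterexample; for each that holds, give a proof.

(⇒) This fails: take r = 2. Then 2 ≡ 2 (mod 7), but 2³ = 8 ≡ 1 (mod 7), not 6.

(⇐) This fails: take r = 3. Then 3³ = 27 ≡ 6 (mod 7), yet 3 ≡ 3 (mod 7), not 2.

Neither implication holds.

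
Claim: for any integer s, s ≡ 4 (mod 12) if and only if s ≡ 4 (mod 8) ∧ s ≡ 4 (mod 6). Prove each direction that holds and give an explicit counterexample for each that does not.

(⇒) This fails: s = 16 gives 16 ≡ 4 (mod 12) but 16 ≡ 0 (mod 8), so the conjunction on the right does not hold.

(⇐) Conversely, if s ≡ 4 (mod 8) and s ≡ 4 (mod 6), then by the Chinese remainder theorem s ≡ 4 (mod 24). Since 4 ≡ 4 (mod 12) and 12 ∣ 24, we get s ≡ 4 (mod 12).

The forward direction fails; the converse holds.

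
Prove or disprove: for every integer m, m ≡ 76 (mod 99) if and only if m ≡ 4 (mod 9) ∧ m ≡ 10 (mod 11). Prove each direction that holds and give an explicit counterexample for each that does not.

Equivalent; both directions hold.

[⇒] Suppose m ≡ 76 (mod 99); write m = 99j + 76. Since 9 ∣ 99, reducing mod 9 gives m ≡ 76 ≡ 4 (mod 9); since 11 ∣ 99, reducing mod 11 gives m ≡ 76 ≡ 10 (mod 11).

[⇐] Conversely, if m ≡ 4 (mod 9) and m ≡ 10 (mod 11), then by the Chinese remainder theorem m ≡ 76 (mod 99). This is exactly m ≡ 76 (mod 99).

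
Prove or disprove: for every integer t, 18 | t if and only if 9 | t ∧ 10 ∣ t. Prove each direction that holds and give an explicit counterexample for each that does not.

(⟹) This fails: take t = 18. Certainly 18 ∣ 18, but 10 ∤ 18.

(⟸) Suppose 9 ∣ t and 10 ∣ t. Any common multiple of 9 and 10 is a multiple of their lcm; here gcd(9, 10) = 1, so lcm(9, 10) = 9·10 = 90, so 90 ∣ t. Since 18 ∣ 90, it follows that 18 ∣ t.

Only the reverse direction holds.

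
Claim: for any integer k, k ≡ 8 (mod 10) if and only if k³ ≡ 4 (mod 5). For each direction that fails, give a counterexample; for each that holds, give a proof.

Neither implication holds.

(⟹) This fails: take k = 8. Then 8 ≡ 8 (mod 10), but 8³ = 512 ≡ 2 (mod 5), not 4.

(⟸) This fails: take k = 4. Then 4³ = 64 ≡ 4 (mod 5), yet 4 ≡ 4 (mod 10), not 8.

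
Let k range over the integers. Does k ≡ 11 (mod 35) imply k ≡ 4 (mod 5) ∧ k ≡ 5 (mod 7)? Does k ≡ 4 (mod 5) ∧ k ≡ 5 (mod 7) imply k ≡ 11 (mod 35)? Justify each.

Forward direction. This fails: k = 11 gives 11 ≡ 11 (mod 35) but 11 ≡ 1 (mod 5), so the conjunction on the right does not hold.

Converse. This fails: k = 19 satisfies both congruences on the right (19 ≡ 4 mod 5 and 19 ≡ 5 mod 7) yet 19 ≡ 19 (mod 35), not 11.

(⇒) fails and (⇐) fails.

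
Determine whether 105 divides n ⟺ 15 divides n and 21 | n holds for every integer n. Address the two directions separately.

Both implications hold.

(⟹) If 105 ∣ n, write n = 105q. Since 105 = 7·15, n = 15·(7q), so 15 ∣ n; and since 105 = 5·21, n = 21·(5q), so 21 ∣ n.

(⟸) Suppose 15 ∣ n and 21 ∣ n. Any common multiple of 15 and 21 is a multiple of their lcm; here lcm(15, 21) = 15·21/gcd(15, 21) = 315/3 = 105, so 105 ∣ n.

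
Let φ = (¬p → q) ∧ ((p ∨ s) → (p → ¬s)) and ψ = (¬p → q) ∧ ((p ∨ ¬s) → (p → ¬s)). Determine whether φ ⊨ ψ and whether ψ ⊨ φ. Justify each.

(→) Assume the antecedent. If p is true, the antecedent forces (s = F, q = F, p = T) or (s = F, q = T, p = T), and the consequent holds there. If p is false, the antecedent forces (s = F, q = T, p = F) or (s = T, q = T, p = F), and the consequent holds there. Either way the consequent holds.

(←) Assume the antecedent. If p is true, the antecedent forces (s = F, q = F, p = T) or (s = F, q = T, p = T), and the consequent holds there. If p is false, the antecedent forces (s = F, q = T, p = F) or (s = T, q = T, p = F), and the consequent holds there. Either way the consequent holds.

Both directions hold.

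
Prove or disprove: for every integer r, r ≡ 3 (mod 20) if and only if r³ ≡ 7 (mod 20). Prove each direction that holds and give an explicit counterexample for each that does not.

[⇒] Suppose r ≡ 3 (mod 20). Write r = 20j + 3. Then (20j + 3)³ = 8000j³ + 3600j² + 540j + 27 = 20(400j³ + 180j² + 27j + 1) + 7, so r³ ≡ 7 (mod 20).

[⇐] Conversely, suppose r³ ≡ 7 (mod 20). The only residue r in {0, …, 19} with r³ ≡ 7 (mod 20) is r = 3, so r ≡ 3 (mod 20).

Both directions hold.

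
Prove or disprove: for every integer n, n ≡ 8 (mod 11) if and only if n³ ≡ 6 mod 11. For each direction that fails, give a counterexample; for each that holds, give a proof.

Both directions hold; the statement is true.

[⇒] Suppose n ≡ 8 (mod 11). Write n = 11j + 8. Then (11j + 8)³ = 1331j³ + 2904j² + 2112j + 512 = 11(121j³ + 264j² + 192j + 46) + 6, so n³ ≡ 6 (mod 11).

[⇐] For the converse, argue contrapositively. If n ≢ 8 (mod 11), then n is congruent to one of 0, 1, 2, 3, 4, 5, 6, 7, 9, 10 modulo 11, and these give n³ ≡ 0, 1, 8, 5, 9, 4, 7, 2, 3, 10 respectively — never 6.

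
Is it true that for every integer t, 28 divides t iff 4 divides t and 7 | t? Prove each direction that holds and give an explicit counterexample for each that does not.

The biconditional holds.

(→) If 28 ∣ t, write t = 28q. Since 28 = 7·4, t = 4·(7q), so 4 ∣ t; and since 28 = 4·7, t = 7·(4q), so 7 ∣ t.

(←) Suppose 4 ∣ t and 7 ∣ t. Any common multiple of 4 and 7 is a multiple of their lcm; here gcd(4, 7) = 1, so lcm(4, 7) = 4·7 = 28, so 28 ∣ t.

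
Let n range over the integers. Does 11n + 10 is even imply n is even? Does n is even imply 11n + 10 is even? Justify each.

(⟹) Suppose 11n + 10 is even. Since 11 is odd, 11n and n have the same parity, so 11n + 10 ≡ n + 10 (mod 2). As 10 is even, 11n + 10 is even exactly when n is even. Thus n is even.

(⟸) Conversely, suppose n is even; write n = 2j. Then 11n + 10 = 11·(2j) + 10 = 2·11j + 10, which is even.

Both directions hold; the statement is true.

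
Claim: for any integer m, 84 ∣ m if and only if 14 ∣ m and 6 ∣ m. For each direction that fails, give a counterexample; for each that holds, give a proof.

Not equivalent: only (⇒) holds.

(⇐) This fails: take m = 42. Both 14 ∣ 42 and 6 ∣ 42, yet 42 is not a multiple of 84 (since 42 = 0·84 + 42), so 84 ∤ 42.

(⇒) If 84 ∣ m, write m = 84q. Since 84 = 6·14, m = 14·(6q), so 14 ∣ m; and since 84 = 14·6, m = 6·(14q), so 6 ∣ m.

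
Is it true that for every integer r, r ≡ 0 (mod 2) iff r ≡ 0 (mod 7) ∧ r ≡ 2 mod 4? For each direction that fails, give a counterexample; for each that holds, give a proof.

The forward direction fails; the converse holds.

Converse. If r ≡ 0 (mod 7) and r ≡ 2 (mod 4), then by the Chinese remainder theorem r ≡ 14 (mod 28). Since 14 ≡ 0 (mod 2) and 2 ∣ 28, we get r ≡ 0 (mod 2).

Forward direction. This fails: r = 0 gives 0 ≡ 0 (mod 2) but 0 ≡ 0 (mod 4), so the conjunction on the right does not hold.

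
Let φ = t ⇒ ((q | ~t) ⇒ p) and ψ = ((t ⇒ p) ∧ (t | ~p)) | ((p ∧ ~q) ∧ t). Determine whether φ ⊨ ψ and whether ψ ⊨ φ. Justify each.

(⇒) This fails. Under p = T, q = F, t = F, the left side is true but the right side is false.

(⇐) Assume the antecedent. If p is true, t ⇒ ((q | ~t) ⇒ p) reduces to true regardless of the other variables. If p is false, the antecedent forces (p = F, q = F, t = F) or (p = F, q = T, t = F), and t ⇒ ((q | ~t) ⇒ p) holds there. Either way t ⇒ ((q | ~t) ⇒ p) holds.

Not equivalent: only (⇐) holds.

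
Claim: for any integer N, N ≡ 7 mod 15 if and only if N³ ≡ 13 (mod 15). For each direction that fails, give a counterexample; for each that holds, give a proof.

Both directions hold.

(⇒) Suppose N ≡ 7 mod 15. Write N = 15j + 7. Then (15j + 7)³ = 3375j³ + 4725j² + 2205j + 343 = 15(225j³ + 315j² + 147j + 22) + 13, so N³ ≡ 13 (mod 15).

(⇐) Conversely, suppose N³ ≡ 13 (mod 15). The only residue r in {0, …, 14} with r³ ≡ 13 (mod 15) is r = 7, so N ≡ 7 (mod 15).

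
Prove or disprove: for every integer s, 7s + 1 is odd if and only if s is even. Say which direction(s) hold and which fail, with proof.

Both implications hold.

(⟹) Suppose 7s + 1 is odd. Since 7 is odd, 7s and s have the same parity, so 7s + 1 ≡ s + 1 (mod 2). As 1 is odd, 7s + 1 is odd exactly when s is even. Thus s is even.

(⟸) Conversely, suppose s is even; write s = 2j. Then 7s + 1 = 7·(2j) + 1 = 2·7j + 1, which is odd.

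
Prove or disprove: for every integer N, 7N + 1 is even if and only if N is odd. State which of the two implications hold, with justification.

Converse. Suppose N is odd; write N = 2j + 1. Then 7N + 1 = 7·(2j + 1) + 1 = 2·7j + 8, which is even.

Forward direction. Suppose 7N + 1 is even. Since 7 is odd, 7N and N have the same parity, so 7N + 1 ≡ N + 1 (mod 2). As 1 is odd, 7N + 1 is even exactly when N is odd. Thus N is odd.

Both directions hold; the statement is true.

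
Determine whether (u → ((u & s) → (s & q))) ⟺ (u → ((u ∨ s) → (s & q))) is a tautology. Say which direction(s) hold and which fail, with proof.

Only the reverse direction holds.

(⇒) This fails. Under u = T, s = F, q = F, the left side is true but the right side is false.

(⇐) Assume the antecedent. If u is true, the antecedent forces (u = T, s = T, q = T), and u → ((u & s) → (s & q)) holds there. If u is false, u → ((u & s) → (s & q)) reduces to true regardless of the other variables. Either way u → ((u & s) → (s & q)) holds.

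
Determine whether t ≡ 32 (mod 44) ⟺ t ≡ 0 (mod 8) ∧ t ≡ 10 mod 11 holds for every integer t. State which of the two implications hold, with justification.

Forward direction. This fails: t = 76 gives 76 ≡ 32 (mod 44) but 76 ≡ 4 (mod 8), so the conjunction on the right does not hold.

Converse. If t ≡ 0 (mod 8) and t ≡ 10 (mod 11), then by the Chinese remainder theorem t ≡ 32 (mod 88). Since 32 ≡ 32 (mod 44) and 44 ∣ 88, we get t ≡ 32 (mod 44).

Only the reverse direction holds.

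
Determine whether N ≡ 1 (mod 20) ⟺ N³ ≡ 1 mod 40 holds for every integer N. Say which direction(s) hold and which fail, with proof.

(⟹) This fails: take N = 21. Then 21 ≡ 1 (mod 20), but 21³ = 9261 ≡ 21 (mod 40), not 1.

(⟸) Conversely, the residues r modulo 40 with r³ ≡ 1 (mod 40) are exactly {1}, and each is ≡ 1 (mod 20).

Not equivalent: only (⇐) holds.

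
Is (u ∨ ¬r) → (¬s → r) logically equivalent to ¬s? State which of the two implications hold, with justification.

Neither implication holds.

(⇒) This fails. Under r = F, u = F, s = T, the left side is true but the right side is false.

(⇐) This fails. Under r = F, u = F, s = F, the left side is false but the right side is true.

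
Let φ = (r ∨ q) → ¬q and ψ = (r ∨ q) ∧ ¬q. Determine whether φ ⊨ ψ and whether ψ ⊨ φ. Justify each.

Only the reverse direction holds.

(→) This fails. Under r = F, q = F, the left side is true but the right side is false.

(←) Assume the antecedent. If r is true, the antecedent forces (r = T, q = F), and (r ∨ q) → ¬q holds there. If r is false, the antecedent cannot hold. Either way (r ∨ q) → ¬q holds.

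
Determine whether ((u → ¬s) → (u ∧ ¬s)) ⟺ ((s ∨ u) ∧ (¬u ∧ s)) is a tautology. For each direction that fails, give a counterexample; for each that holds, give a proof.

Both directions fail.

(⟹) This fails. Under u = T, s = F, the left side is true but the right side is false.

(⟸) This fails. Under u = F, s = T, the left side is false but the right side is true.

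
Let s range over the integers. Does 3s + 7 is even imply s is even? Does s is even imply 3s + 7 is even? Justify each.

Neither implication holds.

(⟹) This fails: s = 7 gives 3s + 7 = 28, which is even, but 7 is odd, not even.

(⟸) This also fails: s = 2 is even, but 3s + 7 = 13 is odd, not even.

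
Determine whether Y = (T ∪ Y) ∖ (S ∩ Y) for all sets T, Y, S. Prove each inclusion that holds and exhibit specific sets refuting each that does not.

(⊆) fails and (⊇) fails.

(⟹) This inclusion fails. Take T = ∅, Y = {1}, S = {1}; then 1 ∈ Y but 1 ∉ (T ∪ Y) ∖ (S ∩ Y).

(⟸) This inclusion fails. Take T = {1}, Y = ∅, S = ∅; then 1 ∈ (T ∪ Y) ∖ (S ∩ Y) but 1 ∉ Y.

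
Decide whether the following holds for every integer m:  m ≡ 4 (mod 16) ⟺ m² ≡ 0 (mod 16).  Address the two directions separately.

(⇒) holds; (⇐) fails.

Forward direction. Suppose m ≡ 4 (mod 16). Write m = 16j + 4. Then (16j + 4)² = 256j² + 128j + 16 = 16(16j² + 8j + 1) + 0, so m² ≡ 0 (mod 16).

Converse. This fails: take m = 0. Then 0² = 0 ≡ 0 (mod 16), yet 0 ≡ 0 (mod 16), not 4.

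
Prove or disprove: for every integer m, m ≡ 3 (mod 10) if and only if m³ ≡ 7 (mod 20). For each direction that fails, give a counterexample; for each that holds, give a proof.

Only the reverse direction holds.

Converse. The residues r modulo 20 with r³ ≡ 7 (mod 20) are exactly {3}, and each is ≡ 3 (mod 10).

Forward direction. This fails: take m = 13. Then 13 ≡ 3 (mod 10), but 13³ = 2197 ≡ 17 (mod 20), not 7.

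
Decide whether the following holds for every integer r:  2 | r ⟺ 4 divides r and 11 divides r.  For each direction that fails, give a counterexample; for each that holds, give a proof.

(→) This fails: take r = 2. Certainly 2 ∣ 2, but 4 ∤ 2.

(←) Suppose 4 ∣ r and 11 ∣ r. Any common multiple of 4 and 11 is a multiple of their lcm; here gcd(4, 11) = 1, so lcm(4, 11) = 4·11 = 44, so 44 ∣ r. Since 2 ∣ 44, it follows that 2 ∣ r.

(⇒) fails; (⇐) holds.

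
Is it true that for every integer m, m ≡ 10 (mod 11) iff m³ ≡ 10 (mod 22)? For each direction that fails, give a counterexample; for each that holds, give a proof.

(⇒) This fails: take m = 21. Then 21 ≡ 10 (mod 11), but 21³ = 9261 ≡ 21 (mod 22), not 10.

(⇐) Conversely, the residues r modulo 22 with r³ ≡ 10 (mod 22) are exactly {10}, and each is ≡ 10 (mod 11).

(⇒) fails; (⇐) holds.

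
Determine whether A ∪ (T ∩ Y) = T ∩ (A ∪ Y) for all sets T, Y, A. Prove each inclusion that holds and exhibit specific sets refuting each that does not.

(⟹) This inclusion fails. Take T = ∅, Y = ∅, A = {1}; then 1 ∈ A ∪ (T ∩ Y) but 1 ∉ T ∩ (A ∪ Y).

(⟸) Let x ∈ T ∩ (A ∪ Y). Then either x ∈ T ∩ Y and x ∉ A; or x ∈ T ∩ A and x ∉ Y; or x ∈ T ∩ Y ∩ A. In each case x ∈ A ∪ (T ∩ Y), so T ∩ (A ∪ Y) ⊆ A ∪ (T ∩ Y).

The sets are not equal: only the reverse inclusion holds.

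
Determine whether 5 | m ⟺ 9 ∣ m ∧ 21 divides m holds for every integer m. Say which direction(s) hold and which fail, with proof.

(⟹) This fails: take m = 5. Certainly 5 ∣ 5, but 9 ∤ 5.

(⟸) This fails: take m = 63. Both 9 ∣ 63 and 21 ∣ 63, yet 63 is not a multiple of 5 (since 63 = 12·5 + 3), so 5 ∤ 63.

Neither direction holds.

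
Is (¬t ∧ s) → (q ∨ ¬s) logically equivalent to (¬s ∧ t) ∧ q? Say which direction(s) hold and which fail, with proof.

(⟹) This fails. Under q = F, t = F, s = F, the left side is true but the right side is false.

(⟸) Assume the antecedent. If q is true, (¬t ∧ s) → (q ∨ ¬s) reduces to true regardless of the other variables. If q is false, the antecedent cannot hold. Either way (¬t ∧ s) → (q ∨ ¬s) holds.

The forward direction fails; the converse holds.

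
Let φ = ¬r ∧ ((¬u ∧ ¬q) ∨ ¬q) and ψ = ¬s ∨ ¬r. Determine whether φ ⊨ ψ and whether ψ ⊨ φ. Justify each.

[⇒] Assume the antecedent. If r is true, the antecedent cannot hold. If r is false, ¬s ∨ ¬r reduces to true regardless of the other variables. Either way ¬s ∨ ¬r holds.

[⇐] This fails. Under r = T, q = F, u = F, s = F, the left side is false but the right side is true.

(⇒) holds; (⇐) fails.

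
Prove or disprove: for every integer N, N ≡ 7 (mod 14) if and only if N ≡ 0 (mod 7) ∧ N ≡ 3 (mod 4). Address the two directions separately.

(⟹) This fails: N = 21 gives 21 ≡ 7 (mod 14) but 21 ≡ 1 (mod 4), so the conjunction on the right does not hold.

(⟸) Conversely, if N ≡ 0 (mod 7) and N ≡ 3 (mod 4), then by the Chinese remainder theorem N ≡ 7 (mod 28). Since 7 ≡ 7 (mod 14) and 14 ∣ 28, we get N ≡ 7 (mod 14).

Not equivalent: only (⇐) holds.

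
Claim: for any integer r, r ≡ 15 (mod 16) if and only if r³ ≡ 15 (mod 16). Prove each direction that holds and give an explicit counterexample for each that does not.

Both directions hold; the statement is true.

[⇒] Suppose r ≡ 15 (mod 16). Write r = 16j + 15. Then (16j + 15)³ = 4096j³ + 11520j² + 10800j + 3375 = 16(256j³ + 720j² + 675j + 210) + 15, so r³ ≡ 15 (mod 16).

[⇐] Conversely, suppose r³ ≡ 15 (mod 16). The only residue r in {0, …, 15} with r³ ≡ 15 (mod 16) is r = 15, so r ≡ 15 (mod 16).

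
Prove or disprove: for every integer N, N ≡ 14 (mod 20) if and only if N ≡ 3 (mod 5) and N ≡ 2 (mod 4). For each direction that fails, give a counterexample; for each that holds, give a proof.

Neither implication holds.

(⇒) This fails: N = 14 gives 14 ≡ 14 (mod 20) but 14 ≡ 4 (mod 5), so the conjunction on the right does not hold.

(⇐) This fails: N = 18 satisfies both congruences on the right (18 ≡ 3 mod 5 and 18 ≡ 2 mod 4) yet 18 ≡ 18 (mod 20), not 14.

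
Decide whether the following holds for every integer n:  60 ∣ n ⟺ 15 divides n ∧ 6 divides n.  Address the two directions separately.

Only the forward implication holds.

(⇒) If 60 ∣ n, write n = 60q. Since 60 = 4·15, n = 15·(4q), so 15 ∣ n; and since 60 = 10·6, n = 6·(10q), so 6 ∣ n.

(⇐) This fails: take n = 30. Both 15 ∣ 30 and 6 ∣ 30, yet 30 is not a multiple of 60 (since 30 = 0·60 + 30), so 60 ∤ 30.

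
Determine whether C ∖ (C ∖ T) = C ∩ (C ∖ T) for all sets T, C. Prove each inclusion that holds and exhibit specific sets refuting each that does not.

(⟹) This inclusion fails. Take T = {1}, C = {1}; then 1 ∈ C ∖ (C ∖ T) but 1 ∉ C ∩ (C ∖ T).

(⟸) This inclusion fails. Take T = ∅, C = {1}; then 1 ∈ C ∩ (C ∖ T) but 1 ∉ C ∖ (C ∖ T).

(⊆) fails and (⊇) fails.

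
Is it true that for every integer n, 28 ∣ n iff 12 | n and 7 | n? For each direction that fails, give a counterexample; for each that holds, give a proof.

The forward direction fails; the converse holds.

(⟹) This fails: take n = 28. Certainly 28 ∣ 28, but 12 ∤ 28.

(⟸) Suppose 12 ∣ n and 7 ∣ n. Any common multiple of 12 and 7 is a multiple of their lcm; here gcd(12, 7) = 1, so lcm(12, 7) = 12·7 = 84, so 84 ∣ n. Since 28 ∣ 84, it follows that 28 ∣ n.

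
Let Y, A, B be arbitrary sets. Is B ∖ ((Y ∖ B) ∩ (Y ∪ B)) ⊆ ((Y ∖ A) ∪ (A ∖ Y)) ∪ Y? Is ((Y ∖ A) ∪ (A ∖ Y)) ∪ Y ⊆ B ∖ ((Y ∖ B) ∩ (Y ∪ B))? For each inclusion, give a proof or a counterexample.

Forward inclusion. This inclusion fails. Take Y = ∅, A = ∅, B = {1}; then 1 ∈ B ∖ ((Y ∖ B) ∩ (Y ∪ B)) but 1 ∉ ((Y ∖ A) ∪ (A ∖ Y)) ∪ Y.

Reverse inclusion. This inclusion fails. Take Y = {1}, A = ∅, B = ∅; then 1 ∈ ((Y ∖ A) ∪ (A ∖ Y)) ∪ Y but 1 ∉ B ∖ ((Y ∖ B) ∩ (Y ∪ B)).

Neither inclusion holds.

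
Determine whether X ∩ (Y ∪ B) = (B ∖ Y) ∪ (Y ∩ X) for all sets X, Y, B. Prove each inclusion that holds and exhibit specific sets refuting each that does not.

The sets are not equal: only the forward inclusion holds.

(⊆) Let x ∈ X ∩ (Y ∪ B). Then either x ∈ X ∩ Y and x ∉ B; or x ∈ X ∩ B and x ∉ Y; or x ∈ X ∩ Y ∩ B. In each case x ∈ (B ∖ Y) ∪ (Y ∩ X), so X ∩ (Y ∪ B) ⊆ (B ∖ Y) ∪ (Y ∩ X).

(⊇) This inclusion fails. Take X = ∅, Y = ∅, B = {1}; then 1 ∈ (B ∖ Y) ∪ (Y ∩ X) but 1 ∉ X ∩ (Y ∪ B).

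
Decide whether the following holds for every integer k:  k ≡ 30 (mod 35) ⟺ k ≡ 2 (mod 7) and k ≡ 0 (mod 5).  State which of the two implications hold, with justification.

Forward direction. Suppose k ≡ 30 (mod 35); write k = 35j + 30. Since 7 ∣ 35, reducing mod 7 gives k ≡ 30 ≡ 2 (mod 7); since 5 ∣ 35, reducing mod 5 gives k ≡ 30 ≡ 0 (mod 5).

Converse. If k ≡ 2 (mod 7) and k ≡ 0 (mod 5), then by the Chinese remainder theorem k ≡ 30 (mod 35). This is exactly k ≡ 30 (mod 35).

Both directions hold.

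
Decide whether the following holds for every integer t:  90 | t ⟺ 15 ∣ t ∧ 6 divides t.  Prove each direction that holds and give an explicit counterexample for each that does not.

Only the forward implication holds.

Forward direction. If 90 ∣ t, write t = 90q. Since 90 = 6·15, t = 15·(6q), so 15 ∣ t; and since 90 = 15·6, t = 6·(15q), so 6 ∣ t.

Converse. This fails: take t = 30. Both 15 ∣ 30 and 6 ∣ 30, yet 30 is not a multiple of 90 (since 30 = 0·90 + 30), so 90 ∤ 30.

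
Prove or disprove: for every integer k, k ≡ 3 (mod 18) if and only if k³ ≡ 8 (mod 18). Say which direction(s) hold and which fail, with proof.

(⇒) fails and (⇐) fails.

[⇒] This fails: take k = 3. Then 3 ≡ 3 (mod 18), but 3³ = 27 ≡ 9 (mod 18), not 8.

[⇐] This fails: take k = 2. Then 2³ = 8 ≡ 8 (mod 18), yet 2 ≡ 2 (mod 18), not 3.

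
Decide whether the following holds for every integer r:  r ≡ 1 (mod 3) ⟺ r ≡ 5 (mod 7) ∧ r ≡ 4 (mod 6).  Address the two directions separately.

(⟹) This fails: r = 1 gives 1 ≡ 1 (mod 3) but 1 ≡ 1 (mod 7), so the conjunction on the right does not hold.

(⟸) Conversely, if r ≡ 5 (mod 7) and r ≡ 4 (mod 6), then by the Chinese remainder theorem r ≡ 40 (mod 42). Since 40 ≡ 1 (mod 3) and 3 ∣ 42, we get r ≡ 1 (mod 3).

Only the reverse direction holds.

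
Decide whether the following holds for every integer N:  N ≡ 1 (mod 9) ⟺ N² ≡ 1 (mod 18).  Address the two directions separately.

Neither implication holds.

(⟹) This fails: take N = 10. Then 10 ≡ 1 (mod 9), but 10² = 100 ≡ 10 (mod 18), not 1.

(⟸) This fails: take N = 17. Then 17² = 289 ≡ 1 (mod 18), yet 17 ≡ 8 (mod 9), not 1.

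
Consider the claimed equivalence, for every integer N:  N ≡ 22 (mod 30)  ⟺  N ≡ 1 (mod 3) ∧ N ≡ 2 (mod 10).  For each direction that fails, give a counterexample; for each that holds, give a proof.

Equivalent; both directions hold.

(←) If N ≡ 1 (mod 3) and N ≡ 2 (mod 10), then by the Chinese remainder theorem N ≡ 22 (mod 30). This is exactly N ≡ 22 (mod 30).

(→) Suppose N ≡ 22 (mod 30); write N = 30j + 22. Since 3 ∣ 30, reducing mod 3 gives N ≡ 22 ≡ 1 (mod 3); since 10 ∣ 30, reducing mod 10 gives N ≡ 22 ≡ 2 (mod 10).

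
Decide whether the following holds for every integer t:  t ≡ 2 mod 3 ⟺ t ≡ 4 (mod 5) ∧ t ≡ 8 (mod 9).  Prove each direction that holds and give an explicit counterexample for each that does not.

Only the converse holds.

(⟹) This fails: t = 32 gives 32 ≡ 2 (mod 3) but 32 ≡ 2 (mod 5), so the conjunction on the right does not hold.

(⟸) Conversely, if t ≡ 4 (mod 5) and t ≡ 8 (mod 9), then by the Chinese remainder theorem t ≡ 44 (mod 45). Since 44 ≡ 2 (mod 3) and 3 ∣ 45, we get t ≡ 2 (mod 3).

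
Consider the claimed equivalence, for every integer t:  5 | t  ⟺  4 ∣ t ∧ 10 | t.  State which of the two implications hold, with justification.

Only the reverse direction holds.

Forward direction. This fails: take t = 5. Certainly 5 ∣ 5, but 4 ∤ 5.

Converse. Suppose 4 ∣ t and 10 ∣ t. Any common multiple of 4 and 10 is a multiple of their lcm; here lcm(4, 10) = 4·10/gcd(4, 10) = 40/2 = 20, so 20 ∣ t. Since 5 ∣ 20, it follows that 5 ∣ t.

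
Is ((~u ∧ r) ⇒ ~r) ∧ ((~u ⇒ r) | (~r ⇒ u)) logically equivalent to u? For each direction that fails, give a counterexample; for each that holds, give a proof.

(⇒) Assume the antecedent. If r is true, the antecedent forces (r = T, u = T), and u holds there. If r is false, the antecedent forces (r = F, u = T), and u holds there. Either way u holds.

(⇐) Assume the antecedent. If r is true, the antecedent forces (r = T, u = T), and the consequent holds there. If r is false, the antecedent forces (r = F, u = T), and the consequent holds there. Either way the consequent holds.

Equivalent; both directions hold.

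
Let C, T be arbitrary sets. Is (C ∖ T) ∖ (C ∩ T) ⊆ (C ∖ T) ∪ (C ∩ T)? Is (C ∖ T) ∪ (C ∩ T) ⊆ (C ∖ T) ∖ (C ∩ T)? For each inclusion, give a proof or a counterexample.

The sets are not equal: only the forward inclusion holds.

(⟹) Let x ∈ (C ∖ T) ∖ (C ∩ T). Then x ∈ C and x ∉ T, from which x ∈ (C ∖ T) ∪ (C ∩ T).

(⟸) This inclusion fails. Take C = {1}, T = {1}; then 1 ∈ (C ∖ T) ∪ (C ∩ T) but 1 ∉ (C ∖ T) ∖ (C ∩ T).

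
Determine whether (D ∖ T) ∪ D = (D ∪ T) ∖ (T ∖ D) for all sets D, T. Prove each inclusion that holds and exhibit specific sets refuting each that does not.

The two sets are equal.

(⟹) Let x ∈ (D ∖ T) ∪ D. Then either x ∈ D and x ∉ T; or x ∈ D ∩ T. In each case x ∈ (D ∪ T) ∖ (T ∖ D), so (D ∖ T) ∪ D ⊆ (D ∪ T) ∖ (T ∖ D).

(⟸) Let x ∈ (D ∪ T) ∖ (T ∖ D). Then either x ∈ D and x ∉ T; or x ∈ D ∩ T. In each case x ∈ (D ∖ T) ∪ D, so (D ∪ T) ∖ (T ∖ D) ⊆ (D ∖ T) ∪ D.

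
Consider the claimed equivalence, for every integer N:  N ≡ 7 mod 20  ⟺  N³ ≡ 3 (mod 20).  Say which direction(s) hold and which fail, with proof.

Both directions hold; the statement is true.

(⟹) Suppose N ≡ 7 mod 20. Write N = 20j + 7. Then (20j + 7)³ = 8000j³ + 8400j² + 2940j + 343 = 20(400j³ + 420j² + 147j + 17) + 3, so N³ ≡ 3 (mod 20).

(⟸) Conversely, suppose N³ ≡ 3 (mod 20). The only residue r in {0, …, 19} with r³ ≡ 3 (mod 20) is r = 7, so N ≡ 7 (mod 20).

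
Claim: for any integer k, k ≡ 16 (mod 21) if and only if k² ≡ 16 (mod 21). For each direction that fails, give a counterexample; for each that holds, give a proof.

Forward direction. This fails: take k = 16. Then 16 ≡ 16 (mod 21), but 16² = 256 ≡ 4 (mod 21), not 16.

Converse. This fails: take k = 4. Then 4² = 16 ≡ 16 (mod 21), yet 4 ≡ 4 (mod 21), not 16.

Both directions fail.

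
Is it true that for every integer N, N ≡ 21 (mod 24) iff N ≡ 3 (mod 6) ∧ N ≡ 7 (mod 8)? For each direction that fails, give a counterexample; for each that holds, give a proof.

(⇒) fails and (⇐) fails.

(→) This fails: N = 21 gives 21 ≡ 21 (mod 24) but 21 ≡ 5 (mod 8), so the conjunction on the right does not hold.

(←) This fails: N = 15 satisfies both congruences on the right (15 ≡ 3 mod 6 and 15 ≡ 7 mod 8) yet 15 ≡ 15 (mod 24), not 21.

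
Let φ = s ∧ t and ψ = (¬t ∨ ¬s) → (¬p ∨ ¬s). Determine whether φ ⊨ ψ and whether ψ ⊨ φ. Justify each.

(⟹) Assume the antecedent. If t is true, (¬t ∨ ¬s) → (¬p ∨ ¬s) reduces to true regardless of the other variables. If t is false, the antecedent cannot hold. Either way (¬t ∨ ¬s) → (¬p ∨ ¬s) holds.

(⟸) This fails. Under t = F, p = F, s = F, the left side is false but the right side is true.

Not equivalent: only (⇒) holds.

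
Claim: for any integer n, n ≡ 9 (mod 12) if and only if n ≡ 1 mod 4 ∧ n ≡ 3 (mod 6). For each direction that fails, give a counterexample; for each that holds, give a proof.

(⟹) Suppose n ≡ 9 (mod 12); write n = 12j + 9. Since 4 ∣ 12, reducing mod 4 gives n ≡ 9 ≡ 1 (mod 4); since 6 ∣ 12, reducing mod 6 gives n ≡ 9 ≡ 3 (mod 6).

(⟸) Conversely, if n ≡ 1 (mod 4) and n ≡ 3 (mod 6), then by the Chinese remainder theorem n ≡ 9 (mod 12). This is exactly n ≡ 9 (mod 12).

Both directions hold; the statement is true.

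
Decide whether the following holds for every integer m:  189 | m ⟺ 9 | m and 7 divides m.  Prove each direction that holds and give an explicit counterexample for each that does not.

Converse. This fails: take m = 63. Both 9 ∣ 63 and 7 ∣ 63, yet 63 is not a multiple of 189 (since 63 = 0·189 + 63), so 189 ∤ 63.

Forward direction. If 189 ∣ m, write m = 189q. Since 189 = 21·9, m = 9·(21q), so 9 ∣ m; and since 189 = 27·7, m = 7·(27q), so 7 ∣ m.

The forward direction holds; the converse fails.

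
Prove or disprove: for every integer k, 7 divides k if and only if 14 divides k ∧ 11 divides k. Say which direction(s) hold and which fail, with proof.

Not equivalent: only (⇐) holds.

(⟸) Suppose 14 ∣ k and 11 ∣ k. Any common multiple of 14 and 11 is a multiple of their lcm; here gcd(14, 11) = 1, so lcm(14, 11) = 14·11 = 154, so 154 ∣ k. Since 7 ∣ 154, it follows that 7 ∣ k.

(⟹) This fails: take k = 7. Certainly 7 ∣ 7, but 14 ∤ 7.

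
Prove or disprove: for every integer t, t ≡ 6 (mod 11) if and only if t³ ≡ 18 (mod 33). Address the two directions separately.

Forward direction. This fails: take t = 17. Then 17 ≡ 6 (mod 11), but 17³ = 4913 ≡ 29 (mod 33), not 18.

Converse. The residues r modulo 33 with r³ ≡ 18 (mod 33) are exactly {6}, and each is ≡ 6 (mod 11).

The forward direction fails; the converse holds.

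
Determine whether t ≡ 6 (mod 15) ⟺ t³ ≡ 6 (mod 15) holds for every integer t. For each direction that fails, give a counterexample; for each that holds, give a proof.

Both implications hold.

(⟹) Suppose t ≡ 6 (mod 15). Write t = 15j + 6. Then (15j + 6)³ = 3375j³ + 4050j² + 1620j + 216 = 15(225j³ + 270j² + 108j + 14) + 6, so t³ ≡ 6 (mod 15).

(⟸) Conversely, suppose t³ ≡ 6 (mod 15). The only residue r in {0, …, 14} with r³ ≡ 6 (mod 15) is r = 6, so t ≡ 6 (mod 15).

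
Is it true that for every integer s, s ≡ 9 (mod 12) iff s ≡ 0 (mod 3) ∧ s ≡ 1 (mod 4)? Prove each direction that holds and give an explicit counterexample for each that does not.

Both directions hold.

(→) Suppose s ≡ 9 (mod 12); write s = 12j + 9. Since 3 ∣ 12, reducing mod 3 gives s ≡ 9 ≡ 0 (mod 3); since 4 ∣ 12, reducing mod 4 gives s ≡ 9 ≡ 1 (mod 4).

(←) Conversely, if s ≡ 0 (mod 3) and s ≡ 1 (mod 4), then by the Chinese remainder theorem s ≡ 9 (mod 12). This is exactly s ≡ 9 (mod 12).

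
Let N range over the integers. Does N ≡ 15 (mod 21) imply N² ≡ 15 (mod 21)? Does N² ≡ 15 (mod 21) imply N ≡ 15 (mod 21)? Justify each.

(⇒) Suppose N ≡ 15 (mod 21). Write N = 21j + 15. Then (21j + 15)² = 441j² + 630j + 225 = 21(21j² + 30j + 10) + 15, so N² ≡ 15 (mod 21).

(⇐) This fails: take N = 6. Then 6² = 36 ≡ 15 (mod 21), yet 6 ≡ 6 (mod 21), not 15.

Only the forward implication holds.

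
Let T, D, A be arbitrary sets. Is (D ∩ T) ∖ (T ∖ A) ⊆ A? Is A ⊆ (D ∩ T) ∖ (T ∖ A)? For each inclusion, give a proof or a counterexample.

Forward inclusion. Let x ∈ (D ∩ T) ∖ (T ∖ A). Then x ∈ T ∩ D ∩ A, from which x ∈ A.

Reverse inclusion. This inclusion fails. Take T = ∅, D = ∅, A = {1}; then 1 ∈ A but 1 ∉ (D ∩ T) ∖ (T ∖ A).

The sets are not equal: only the forward inclusion holds.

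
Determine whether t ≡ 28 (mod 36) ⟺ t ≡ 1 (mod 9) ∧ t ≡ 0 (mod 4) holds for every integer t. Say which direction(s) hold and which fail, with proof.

Both directions hold; the statement is true.

(⟹) Suppose t ≡ 28 (mod 36); write t = 36j + 28. Since 9 ∣ 36, reducing mod 9 gives t ≡ 28 ≡ 1 (mod 9); since 4 ∣ 36, reducing mod 4 gives t ≡ 28 ≡ 0 (mod 4).

(⟸) Conversely, if t ≡ 1 (mod 9) and t ≡ 0 (mod 4), then by the Chinese remainder theorem t ≡ 28 (mod 36). This is exactly t ≡ 28 (mod 36).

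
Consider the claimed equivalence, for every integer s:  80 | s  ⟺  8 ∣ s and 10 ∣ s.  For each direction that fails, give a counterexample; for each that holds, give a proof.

Forward direction. If 80 ∣ s, write s = 80q. Since 80 = 10·8, s = 8·(10q), so 8 ∣ s; and since 80 = 8·10, s = 10·(8q), so 10 ∣ s.

Converse. This fails: take s = 40. Both 8 ∣ 40 and 10 ∣ 40, yet 40 is not a multiple of 80 (since 40 = 0·80 + 40), so 80 ∤ 40.

Not equivalent: only (⇒) holds.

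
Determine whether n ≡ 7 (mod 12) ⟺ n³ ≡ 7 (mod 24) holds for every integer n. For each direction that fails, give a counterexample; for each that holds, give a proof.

(→) This fails: take n = 19. Then 19 ≡ 7 (mod 12), but 19³ = 6859 ≡ 19 (mod 24), not 7.

(←) Conversely, the residues r modulo 24 with r³ ≡ 7 (mod 24) are exactly {7}, and each is ≡ 7 (mod 12).

(⇒) fails; (⇐) holds.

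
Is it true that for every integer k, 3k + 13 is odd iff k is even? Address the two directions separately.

Forward direction. Suppose 3k + 13 is odd. Since 3 is odd, 3k and k have the same parity, so 3k + 13 ≡ k + 13 (mod 2). As 13 is odd, 3k + 13 is odd exactly when k is even. Thus k is even.

Converse. Suppose k is even; write k = 2j. Then 3k + 13 = 3·(2j) + 13 = 2·3j + 13, which is odd.

Both implications hold.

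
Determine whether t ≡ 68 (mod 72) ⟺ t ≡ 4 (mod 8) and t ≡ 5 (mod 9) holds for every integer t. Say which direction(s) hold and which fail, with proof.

(⟸) If t ≡ 4 (mod 8) and t ≡ 5 (mod 9), then by the Chinese remainder theorem t ≡ 68 (mod 72). This is exactly t ≡ 68 (mod 72).

(⟹) Suppose t ≡ 68 (mod 72); write t = 72j + 68. Since 8 ∣ 72, reducing mod 8 gives t ≡ 68 ≡ 4 (mod 8); since 9 ∣ 72, reducing mod 9 gives t ≡ 68 ≡ 5 (mod 9).

Both directions hold.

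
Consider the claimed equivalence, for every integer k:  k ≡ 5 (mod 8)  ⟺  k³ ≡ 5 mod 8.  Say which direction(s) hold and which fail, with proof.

The biconditional holds.

(⇒) Suppose k ≡ 5 (mod 8). Write k = 8j + 5. Then (8j + 5)³ = 512j³ + 960j² + 600j + 125 = 8(64j³ + 120j² + 75j + 15) + 5, so k³ ≡ 5 (mod 8).

(⇐) Conversely, suppose k³ ≡ 5 (mod 8). The only residue r in {0, …, 7} with r³ ≡ 5 (mod 8) is r = 5, so k ≡ 5 (mod 8).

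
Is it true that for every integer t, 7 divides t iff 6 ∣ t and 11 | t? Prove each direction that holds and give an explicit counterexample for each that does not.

Forward direction. This fails: take t = 7. Certainly 7 ∣ 7, but 6 ∤ 7.

Converse. This fails: take t = 66. Both 6 ∣ 66 and 11 ∣ 66, yet 66 is not a multiple of 7 (since 66 = 9·7 + 3), so 7 ∤ 66.

(⇒) fails and (⇐) fails.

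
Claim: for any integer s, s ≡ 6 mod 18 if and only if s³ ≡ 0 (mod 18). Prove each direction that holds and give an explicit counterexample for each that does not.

Only the forward direction holds.

Forward direction. Suppose s ≡ 6 mod 18. Write s = 18j + 6. Then (18j + 6)³ = 5832j³ + 5832j² + 1944j + 216 = 18(324j³ + 324j² + 108j + 12) + 0, so s³ ≡ 0 (mod 18).

Converse. This fails: take s = 0. Then 0³ = 0 ≡ 0 (mod 18), yet 0 ≡ 0 (mod 18), not 6.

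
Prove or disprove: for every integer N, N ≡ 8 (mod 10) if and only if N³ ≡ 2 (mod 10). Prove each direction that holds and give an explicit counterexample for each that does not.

Both directions hold; the statement is true.

(⇐) For the converse, argue contrapositively. If N ≢ 8 (mod 10), then N is congruent to one of 0, 1, 2, 3, 4, 5, 6, 7, 9 modulo 10, and these give N³ ≡ 0, 1, 8, 7, 4, 5, 6, 3, 9 respectively — never 2.

(⇒) Suppose N ≡ 8 (mod 10). Write N = 10j + 8. Then (10j + 8)³ = 1000j³ + 2400j² + 1920j + 512 = 10(100j³ + 240j² + 192j + 51) + 2, so N³ ≡ 2 (mod 10).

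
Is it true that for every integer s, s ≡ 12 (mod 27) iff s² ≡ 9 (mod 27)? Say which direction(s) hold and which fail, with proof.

(⇒) Suppose s ≡ 12 (mod 27). Write s = 27j + 12. Then (27j + 12)² = 729j² + 648j + 144 = 27(27j² + 24j + 5) + 9, so s² ≡ 9 (mod 27).

(⇐) This fails: take s = 3. Then 3² = 9 ≡ 9 (mod 27), yet 3 ≡ 3 (mod 27), not 12.

Not equivalent: only (⇒) holds.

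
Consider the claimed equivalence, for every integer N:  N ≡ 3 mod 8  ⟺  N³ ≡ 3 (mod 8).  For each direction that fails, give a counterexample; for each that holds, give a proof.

[⇒] Suppose N ≡ 3 mod 8. Write N = 8j + 3. Then (8j + 3)³ = 512j³ + 576j² + 216j + 27 = 8(64j³ + 72j² + 27j + 3) + 3, so N³ ≡ 3 (mod 8).

[⇐] Conversely, suppose N³ ≡ 3 (mod 8). The only residue r in {0, …, 7} with r³ ≡ 3 (mod 8) is r = 3, so N ≡ 3 (mod 8).

Equivalent; both directions hold.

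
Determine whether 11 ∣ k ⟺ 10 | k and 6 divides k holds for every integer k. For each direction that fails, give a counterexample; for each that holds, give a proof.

Neither implication holds.

(→) This fails: take k = 11. Certainly 11 ∣ 11, but 10 ∤ 11.

(←) This fails: take k = 30. Both 10 ∣ 30 and 6 ∣ 30, yet 30 is not a multiple of 11 (since 30 = 2·11 + 8), so 11 ∤ 30.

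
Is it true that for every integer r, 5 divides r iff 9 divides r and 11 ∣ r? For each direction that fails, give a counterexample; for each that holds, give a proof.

Neither implication holds.

(⟹) This fails: take r = 5. Certainly 5 ∣ 5, but 9 ∤ 5.

(⟸) This fails: take r = 99. Both 9 ∣ 99 and 11 ∣ 99, yet 99 is not a multiple of 5 (since 99 = 19·5 + 4), so 5 ∤ 99.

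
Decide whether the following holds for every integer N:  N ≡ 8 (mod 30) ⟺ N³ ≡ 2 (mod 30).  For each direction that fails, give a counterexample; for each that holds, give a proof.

Forward direction. Suppose N ≡ 8 (mod 30). Write N = 30j + 8. Then (30j + 8)³ = 27000j³ + 21600j² + 5760j + 512 = 30(900j³ + 720j² + 192j + 17) + 2, so N³ ≡ 2 (mod 30).

Converse. Suppose N³ ≡ 2 (mod 30). The only residue r in {0, …, 29} with r³ ≡ 2 (mod 30) is r = 8, so N ≡ 8 (mod 30).

Both directions hold.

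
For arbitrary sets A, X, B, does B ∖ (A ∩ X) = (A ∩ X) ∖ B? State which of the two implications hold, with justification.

(⟹) This inclusion fails. Take A = ∅, X = ∅, B = {1}; then 1 ∈ B ∖ (A ∩ X) but 1 ∉ (A ∩ X) ∖ B.

(⟸) This inclusion fails. Take A = {1}, X = {1}, B = ∅; then 1 ∈ (A ∩ X) ∖ B but 1 ∉ B ∖ (A ∩ X).

Both inclusions fail.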